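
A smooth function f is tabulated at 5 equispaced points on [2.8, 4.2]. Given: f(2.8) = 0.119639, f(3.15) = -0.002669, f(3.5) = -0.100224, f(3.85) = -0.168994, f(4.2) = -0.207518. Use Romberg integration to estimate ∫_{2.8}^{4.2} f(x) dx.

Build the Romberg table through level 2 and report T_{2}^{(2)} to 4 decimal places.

T_{0}^{(0)} (trapezoid, 1 panel, h=1.4000): -0.061515
T_{1}^{(0)} (trapezoid, 2 panels, h=0.7000): -0.100914
T_{2}^{(0)} (trapezoid, 4 panels, h=0.3500): -0.110539
T_{1}^{(1)} = -0.100914 + (-0.100914 − (-0.061515))/3 = -0.114047
T_{2}^{(1)} = -0.110539 + (-0.110539 − (-0.100914))/3 = -0.113747
T_{2}^{(2)} = -0.113747 + (-0.113747 − (-0.114047))/15 = -0.113727

-0.1137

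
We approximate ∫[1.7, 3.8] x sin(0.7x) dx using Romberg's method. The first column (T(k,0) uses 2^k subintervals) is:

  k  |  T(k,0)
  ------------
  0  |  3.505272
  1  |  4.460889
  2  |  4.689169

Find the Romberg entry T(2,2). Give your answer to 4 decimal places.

4.7643

T(1,1) = 4.460889 + (4.460889 − 3.505272)/3 = 4.779428
T(2,1) = (4·4.689169 − 4.460889) / 3 = 4.765262
T(2,2) = (16·4.765262 − 4.779428) / 15 = 4.764318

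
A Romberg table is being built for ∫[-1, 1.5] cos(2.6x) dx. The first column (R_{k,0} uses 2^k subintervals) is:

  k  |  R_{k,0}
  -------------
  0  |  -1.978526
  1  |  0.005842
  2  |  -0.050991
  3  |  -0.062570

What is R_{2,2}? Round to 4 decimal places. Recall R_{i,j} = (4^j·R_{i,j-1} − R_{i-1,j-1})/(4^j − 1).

-0.1191

Richardson extrapolation on the trapezoidal column (denominator 4−1=3):
R_{1,1} = 0.005842 + (0.005842 − (-1.978526))/3 = 0.667298
R_{2,1} = (4·(-0.050991) − 0.005842) / 3 = -0.069935
R_{2,2} = (16·(-0.069935) − 0.667298) / 15 = -0.119084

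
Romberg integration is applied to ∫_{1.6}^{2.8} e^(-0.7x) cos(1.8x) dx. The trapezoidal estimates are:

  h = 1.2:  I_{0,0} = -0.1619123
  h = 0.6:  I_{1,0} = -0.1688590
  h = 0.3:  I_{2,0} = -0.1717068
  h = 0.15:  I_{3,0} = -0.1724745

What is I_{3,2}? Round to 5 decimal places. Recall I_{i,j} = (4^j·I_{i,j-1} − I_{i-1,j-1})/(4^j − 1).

-0.17274

I_{2,1} = (4·(-0.1717068) − (-0.1688590)) / 3 = -0.1726561
I_{3,1} = -0.1724745 + (-0.1724745 − (-0.1717068))/3 = -0.1727304
I_{3,2} = -0.1727304 + (-0.1727304 − (-0.1726561))/15 = -0.1727354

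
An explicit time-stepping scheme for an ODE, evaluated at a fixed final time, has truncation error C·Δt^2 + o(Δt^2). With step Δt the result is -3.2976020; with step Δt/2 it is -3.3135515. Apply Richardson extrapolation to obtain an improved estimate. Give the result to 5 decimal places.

-3.31887

The leading error scales as Δt^2; refining by a factor of 2 reduces it by 2^2 = 4.
Extrapolated value = (4·A(Δt/2) − A(Δt)) / (4 − 1)
= (4·(-3.3135515) − (-3.2976020)) / 3
= -9.9566040 / 3 = -3.3188680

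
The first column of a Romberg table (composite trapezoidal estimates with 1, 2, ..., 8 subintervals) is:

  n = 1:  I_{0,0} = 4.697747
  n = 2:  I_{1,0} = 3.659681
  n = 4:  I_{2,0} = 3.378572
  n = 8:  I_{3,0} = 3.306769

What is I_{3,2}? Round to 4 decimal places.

Richardson extrapolation on the trapezoidal column (denominator 4−1=3):
I_{2,1} = (4·3.378572 − 3.659681) / 3 = 3.284869
I_{3,1} = (4·3.306769 − 3.378572) / 3 = 3.282835
I_{3,2} = (16·3.282835 − 3.284869) / 15 = 3.282699

3.2827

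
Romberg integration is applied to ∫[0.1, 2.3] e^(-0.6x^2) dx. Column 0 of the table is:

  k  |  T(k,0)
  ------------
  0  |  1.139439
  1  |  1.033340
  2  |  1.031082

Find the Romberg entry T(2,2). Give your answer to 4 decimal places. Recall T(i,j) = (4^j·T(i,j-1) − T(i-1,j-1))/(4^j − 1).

1.0325

Richardson extrapolation on the trapezoidal column (denominator 4−1=3):
T(1,1) = 1.033340 + (1.033340 − 1.139439)/3 = 0.997974
T(2,1) = 1.031082 + (1.031082 − 1.033340)/3 = 1.030329
T(2,2) = (16·1.030329 − 0.997974) / 15 = 1.032486
(Column j=1 coincides with Simpson's rule on the same nodes.)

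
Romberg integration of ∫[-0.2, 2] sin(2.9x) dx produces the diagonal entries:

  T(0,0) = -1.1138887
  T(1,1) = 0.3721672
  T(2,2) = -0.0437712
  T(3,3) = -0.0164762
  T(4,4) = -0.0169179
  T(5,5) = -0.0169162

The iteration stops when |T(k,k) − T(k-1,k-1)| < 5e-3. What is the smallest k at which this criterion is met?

|T(1,1) − T(0,0)| = 1.4860559 ≥ 5e-3
|T(2,2) − T(1,1)| = 0.4159384 ≥ 5e-3
|T(3,3) − T(2,2)| = 0.0272950 ≥ 5e-3
|T(4,4) − T(3,3)| = 0.0004417 < 5e-3

k = 4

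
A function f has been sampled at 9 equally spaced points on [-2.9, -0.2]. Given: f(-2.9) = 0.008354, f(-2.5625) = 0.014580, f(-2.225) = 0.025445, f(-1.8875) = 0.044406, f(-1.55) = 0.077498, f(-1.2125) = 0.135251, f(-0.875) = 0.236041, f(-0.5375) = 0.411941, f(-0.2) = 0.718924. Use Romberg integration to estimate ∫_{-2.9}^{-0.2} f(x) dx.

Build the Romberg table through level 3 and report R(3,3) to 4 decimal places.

0.4307

R(0,0) (trapezoid, 1 panel, h=2.7000): 0.981825
R(1,0) (trapezoid, 2 panels, h=1.3500): 0.595535
R(2,0) (trapezoid, 4 panels, h=0.6750): 0.474271
R(3,0) (trapezoid, 8 panels, h=0.3375): 0.441720
R(1,1) = 0.595535 + (0.595535 − 0.981825)/3 = 0.466772
R(2,1) = 0.474271 + (0.474271 − 0.595535)/3 = 0.433850
R(3,1) = 0.441720 + (0.441720 − 0.474271)/3 = 0.430870
R(2,2) = 0.433850 + (0.433850 − 0.466772)/15 = 0.431655
R(3,2) = 0.430870 + (0.430870 − 0.433850)/15 = 0.430671
R(3,3) = 0.430671 + (0.430671 − 0.431655)/63 = 0.430655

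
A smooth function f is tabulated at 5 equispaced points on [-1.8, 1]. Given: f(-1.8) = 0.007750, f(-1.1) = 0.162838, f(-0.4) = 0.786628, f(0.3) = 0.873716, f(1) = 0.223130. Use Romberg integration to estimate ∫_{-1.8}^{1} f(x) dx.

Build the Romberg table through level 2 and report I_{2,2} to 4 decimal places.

1.3759

I_{0,0} (trapezoid, 1 panel, h=2.8000): 0.323232
I_{1,0} (trapezoid, 2 panels, h=1.4000): 1.262895
I_{2,0} (trapezoid, 4 panels, h=0.7000): 1.357035
I_{1,1} = 1.262895 + (1.262895 − 0.323232)/3 = 1.576116
I_{2,1} = 1.357035 + (1.357035 − 1.262895)/3 = 1.388415
I_{2,2} = 1.388415 + (1.388415 − 1.576116)/15 = 1.375902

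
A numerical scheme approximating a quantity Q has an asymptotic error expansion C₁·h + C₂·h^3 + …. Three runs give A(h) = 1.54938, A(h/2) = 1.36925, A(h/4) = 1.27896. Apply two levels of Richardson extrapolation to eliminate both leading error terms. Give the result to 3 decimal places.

First eliminate the h term (factor 2^1 = 2):
  B₁ = (2·1.36925 − 1.54938)/1 = 1.18912
  B₂ = (2·1.27896 − 1.36925)/1 = 1.18867
Then eliminate the h^3 term (factor 2^3 = 8):
  (8·1.18867 − 1.18912)/7 = 1.18861

1.189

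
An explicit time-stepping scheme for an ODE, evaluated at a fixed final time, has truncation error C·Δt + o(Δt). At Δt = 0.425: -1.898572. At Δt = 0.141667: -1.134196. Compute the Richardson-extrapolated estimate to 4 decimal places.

-0.7520

The leading error scales as Δt; refining by a factor of 3 reduces it by 3^1 = 3.
Extrapolated value = (3·A(Δt/3) − A(Δt)) / (3 − 1)
= (3·(-1.134196) − (-1.898572)) / 2
= -1.504016 / 2 = -0.752008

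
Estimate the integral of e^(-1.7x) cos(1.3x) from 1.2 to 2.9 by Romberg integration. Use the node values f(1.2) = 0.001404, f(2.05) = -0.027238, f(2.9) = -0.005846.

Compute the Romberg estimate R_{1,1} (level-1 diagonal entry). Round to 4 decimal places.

R_{0,0} (trapezoid, 1 panel, h=1.7000): -0.003776
R_{1,0} (trapezoid, 2 panels, h=0.8500): -0.025040
R_{1,1} = -0.025040 + (-0.025040 − (-0.003776))/3 = -0.032128

-0.0321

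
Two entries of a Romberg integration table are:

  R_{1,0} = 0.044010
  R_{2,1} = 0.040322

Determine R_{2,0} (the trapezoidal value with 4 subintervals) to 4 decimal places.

From R_{2,1} = (4·R_{2,0} − R_{1,0})/3, solve for R_{2,0}:
4·R_{2,0} = 3·0.040322 + 0.044010 = 0.164976
R_{2,0} = 0.041244

0.0412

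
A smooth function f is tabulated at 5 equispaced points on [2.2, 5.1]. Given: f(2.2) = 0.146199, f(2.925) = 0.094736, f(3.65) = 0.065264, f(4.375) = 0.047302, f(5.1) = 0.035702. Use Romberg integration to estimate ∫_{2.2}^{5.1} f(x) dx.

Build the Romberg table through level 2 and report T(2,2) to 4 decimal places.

T(0,0) (trapezoid, 1 panel, h=2.9000): 0.263756
T(1,0) (trapezoid, 2 panels, h=1.4500): 0.226511
T(2,0) (trapezoid, 4 panels, h=0.7250): 0.216233
T(1,1) = 0.226511 + (0.226511 − 0.263756)/3 = 0.214096
T(2,1) = 0.216233 + (0.216233 − 0.226511)/3 = 0.212807
T(2,2) = 0.212807 + (0.212807 − 0.214096)/15 = 0.212721

0.2127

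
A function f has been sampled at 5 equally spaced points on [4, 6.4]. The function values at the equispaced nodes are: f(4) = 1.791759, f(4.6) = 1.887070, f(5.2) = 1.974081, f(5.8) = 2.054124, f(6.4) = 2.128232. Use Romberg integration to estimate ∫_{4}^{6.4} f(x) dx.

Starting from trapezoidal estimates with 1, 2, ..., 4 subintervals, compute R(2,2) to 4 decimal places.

R(0,0) (trapezoid, 1 panel, h=2.4000): 4.703989
R(1,0) (trapezoid, 2 panels, h=1.2000): 4.720892
R(2,0) (trapezoid, 4 panels, h=0.6000): 4.725162
R(1,1) = 4.720892 + (4.720892 − 4.703989)/3 = 4.726526
R(2,1) = 4.725162 + (4.725162 − 4.720892)/3 = 4.726585
R(2,2) = 4.726585 + (4.726585 − 4.726526)/15 = 4.726589

4.7266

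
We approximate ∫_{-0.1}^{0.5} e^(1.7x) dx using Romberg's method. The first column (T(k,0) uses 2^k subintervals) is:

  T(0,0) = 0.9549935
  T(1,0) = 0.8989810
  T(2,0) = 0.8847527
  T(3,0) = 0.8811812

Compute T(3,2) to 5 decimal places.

0.87999

T(2,1) = (4·0.8847527 − 0.8989810) / 3 = 0.8800099
T(3,1) = (4·0.8811812 − 0.8847527) / 3 = 0.8799907
T(3,2) = (16·0.8799907 − 0.8800099) / 15 = 0.8799894
(Column j=1 coincides with Simpson's rule on the same nodes.)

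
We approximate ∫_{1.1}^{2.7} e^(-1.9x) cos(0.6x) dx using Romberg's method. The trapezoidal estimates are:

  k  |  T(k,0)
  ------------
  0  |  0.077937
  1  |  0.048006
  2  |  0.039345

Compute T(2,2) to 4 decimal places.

0.0364

T(1,1) = (4·0.048006 − 0.077937) / 3 = 0.038029
T(2,1) = (4·0.039345 − 0.048006) / 3 = 0.036458
T(2,2) = 0.036458 + (0.036458 − 0.038029)/15 = 0.036353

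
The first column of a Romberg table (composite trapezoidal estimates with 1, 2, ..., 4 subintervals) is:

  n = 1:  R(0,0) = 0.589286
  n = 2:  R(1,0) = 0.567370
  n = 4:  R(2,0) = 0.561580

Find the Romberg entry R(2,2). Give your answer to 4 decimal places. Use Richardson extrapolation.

0.5596

R(1,1) = (4·0.567370 − 0.589286) / 3 = 0.560065
R(2,1) = 0.561580 + (0.561580 − 0.567370)/3 = 0.559650
R(2,2) = (16·0.559650 − 0.560065) / 15 = 0.559622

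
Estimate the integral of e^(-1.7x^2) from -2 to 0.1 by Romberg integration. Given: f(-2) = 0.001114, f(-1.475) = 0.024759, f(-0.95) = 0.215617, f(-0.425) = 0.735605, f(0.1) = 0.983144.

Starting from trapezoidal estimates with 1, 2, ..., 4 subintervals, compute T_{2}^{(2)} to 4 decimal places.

T_{0}^{(0)} (trapezoid, 1 panel, h=2.1000): 1.033471
T_{1}^{(0)} (trapezoid, 2 panels, h=1.0500): 0.743133
T_{2}^{(0)} (trapezoid, 4 panels, h=0.5250): 0.770758
T_{1}^{(1)} = 0.743133 + (0.743133 − 1.033471)/3 = 0.646354
T_{2}^{(1)} = 0.770758 + (0.770758 − 0.743133)/3 = 0.779966
T_{2}^{(2)} = 0.779966 + (0.779966 − 0.646354)/15 = 0.788873

0.7889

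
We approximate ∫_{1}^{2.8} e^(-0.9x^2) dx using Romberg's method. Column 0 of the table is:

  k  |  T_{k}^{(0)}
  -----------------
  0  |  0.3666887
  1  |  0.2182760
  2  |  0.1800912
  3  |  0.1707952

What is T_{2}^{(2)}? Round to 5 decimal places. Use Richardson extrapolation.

0.16727

T_{1}^{(1)} = 0.2182760 + (0.2182760 − 0.3666887)/3 = 0.1688051
T_{2}^{(1)} = 0.1800912 + (0.1800912 − 0.2182760)/3 = 0.1673629
T_{2}^{(2)} = 0.1673629 + (0.1673629 − 0.1688051)/15 = 0.1672668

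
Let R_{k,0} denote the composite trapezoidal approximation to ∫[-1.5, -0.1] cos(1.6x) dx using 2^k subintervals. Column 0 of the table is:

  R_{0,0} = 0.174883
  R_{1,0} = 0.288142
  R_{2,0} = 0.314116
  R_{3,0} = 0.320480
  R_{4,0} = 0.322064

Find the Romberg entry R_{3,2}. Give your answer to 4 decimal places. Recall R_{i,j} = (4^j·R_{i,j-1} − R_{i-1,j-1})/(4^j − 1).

0.3226

Richardson extrapolation on the trapezoidal column (denominator 4−1=3):
R_{2,1} = 0.314116 + (0.314116 − 0.288142)/3 = 0.322774
R_{3,1} = 0.320480 + (0.320480 − 0.314116)/3 = 0.322601
R_{3,2} = 0.322601 + (0.322601 − 0.322774)/15 = 0.322589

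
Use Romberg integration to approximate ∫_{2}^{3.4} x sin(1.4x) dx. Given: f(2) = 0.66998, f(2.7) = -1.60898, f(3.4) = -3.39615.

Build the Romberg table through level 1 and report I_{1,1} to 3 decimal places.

I_{0,0} (trapezoid, 1 panel, h=1.4000): -1.90832
I_{1,0} (trapezoid, 2 panels, h=0.7000): -2.08045
I_{1,1} = -2.08045 + (-2.08045 − (-1.90832))/3 = -2.13783

-2.138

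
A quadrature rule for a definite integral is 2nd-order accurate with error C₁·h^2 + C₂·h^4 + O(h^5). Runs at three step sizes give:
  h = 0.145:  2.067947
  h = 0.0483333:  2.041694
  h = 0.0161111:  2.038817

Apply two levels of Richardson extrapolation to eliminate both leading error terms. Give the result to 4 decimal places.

2.0385

First eliminate the h^2 term (factor 3^2 = 9):
  B₁ = (9·2.041694 − 2.067947)/8 = 2.038412
  B₂ = (9·2.038817 − 2.041694)/8 = 2.038457
Then eliminate the h^4 term (factor 3^4 = 81):
  (81·2.038457 − 2.038412)/80 = 2.038458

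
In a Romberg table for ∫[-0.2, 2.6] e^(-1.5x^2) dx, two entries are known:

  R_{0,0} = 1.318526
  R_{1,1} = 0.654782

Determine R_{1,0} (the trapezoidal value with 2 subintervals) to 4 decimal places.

From R_{1,1} = (4·R_{1,0} − R_{0,0})/3, solve for R_{1,0}:
4·R_{1,0} = 3·0.654782 + 1.318526 = 3.282872
R_{1,0} = 0.820718

0.8207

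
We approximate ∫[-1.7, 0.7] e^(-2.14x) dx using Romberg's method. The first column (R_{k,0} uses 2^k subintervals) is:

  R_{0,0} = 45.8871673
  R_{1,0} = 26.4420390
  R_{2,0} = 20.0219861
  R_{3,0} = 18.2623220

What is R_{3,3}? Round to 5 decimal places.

17.66073

Richardson extrapolation on the trapezoidal column (denominator 4−1=3):
R_{1,1} = 26.4420390 + (26.4420390 − 45.8871673)/3 = 19.9603296
R_{2,1} = 20.0219861 + (20.0219861 − 26.4420390)/3 = 17.8819685
R_{3,1} = (4·18.2623220 − 20.0219861) / 3 = 17.6757673
R_{2,2} = 17.8819685 + (17.8819685 − 19.9603296)/15 = 17.7434111
R_{3,2} = (16·17.6757673 − 17.8819685) / 15 = 17.6620206
R_{3,3} = (64·17.6620206 − 17.7434111) / 63 = 17.6607287
(Column j=1 coincides with Simpson's rule on the same nodes.)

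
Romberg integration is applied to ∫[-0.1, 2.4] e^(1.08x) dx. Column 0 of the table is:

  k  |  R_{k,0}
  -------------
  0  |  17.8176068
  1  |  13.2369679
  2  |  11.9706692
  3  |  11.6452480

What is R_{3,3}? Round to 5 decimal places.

11.53596

R_{1,1} = 13.2369679 + (13.2369679 − 17.8176068)/3 = 11.7100883
R_{2,1} = (4·11.9706692 − 13.2369679) / 3 = 11.5485696
R_{3,1} = 11.6452480 + (11.6452480 − 11.9706692)/3 = 11.5367743
R_{2,2} = 11.5485696 + (11.5485696 − 11.7100883)/15 = 11.5378017
R_{3,2} = 11.5367743 + (11.5367743 − 11.5485696)/15 = 11.5359879
R_{3,3} = (64·11.5359879 − 11.5378017) / 63 = 11.5359591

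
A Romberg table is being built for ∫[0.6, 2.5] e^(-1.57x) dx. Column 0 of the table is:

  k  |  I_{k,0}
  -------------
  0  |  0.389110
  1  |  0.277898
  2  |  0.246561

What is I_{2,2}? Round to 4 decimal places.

I_{1,1} = 0.277898 + (0.277898 − 0.389110)/3 = 0.240827
I_{2,1} = 0.246561 + (0.246561 − 0.277898)/3 = 0.236115
I_{2,2} = (16·0.236115 − 0.240827) / 15 = 0.235801

0.2358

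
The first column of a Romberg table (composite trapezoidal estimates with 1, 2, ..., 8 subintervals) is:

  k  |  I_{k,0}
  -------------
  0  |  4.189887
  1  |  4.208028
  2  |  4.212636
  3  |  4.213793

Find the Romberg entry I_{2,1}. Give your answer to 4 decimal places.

Richardson extrapolation on the trapezoidal column (denominator 4−1=3):
I_{2,1} = (4·4.212636 − 4.208028) / 3 = 4.214172

4.2142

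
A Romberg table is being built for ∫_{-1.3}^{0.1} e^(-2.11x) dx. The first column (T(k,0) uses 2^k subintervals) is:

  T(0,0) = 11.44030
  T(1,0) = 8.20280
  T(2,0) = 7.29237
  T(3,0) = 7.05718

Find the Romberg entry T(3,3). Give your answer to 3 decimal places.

6.978

Richardson extrapolation on the trapezoidal column (denominator 4−1=3):
T(1,1) = (4·8.20280 − 11.44030) / 3 = 7.12363
T(2,1) = 7.29237 + (7.29237 − 8.20280)/3 = 6.98889
T(3,1) = (4·7.05718 − 7.29237) / 3 = 6.97878
T(2,2) = (16·6.98889 − 7.12363) / 15 = 6.97991
T(3,2) = 6.97878 + (6.97878 − 6.98889)/15 = 6.97811
T(3,3) = 6.97811 + (6.97811 − 6.97991)/63 = 6.97808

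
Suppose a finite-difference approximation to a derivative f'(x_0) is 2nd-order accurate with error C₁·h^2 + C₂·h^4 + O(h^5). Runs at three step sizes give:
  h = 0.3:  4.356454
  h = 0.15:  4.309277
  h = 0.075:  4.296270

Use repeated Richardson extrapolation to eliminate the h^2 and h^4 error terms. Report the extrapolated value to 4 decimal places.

First eliminate the h^2 term (factor 2^2 = 4):
  B₁ = (4·4.309277 − 4.356454)/3 = 4.293551
  B₂ = (4·4.296270 − 4.309277)/3 = 4.291934
Then eliminate the h^4 term (factor 2^4 = 16):
  (16·4.291934 − 4.293551)/15 = 4.291826

4.2918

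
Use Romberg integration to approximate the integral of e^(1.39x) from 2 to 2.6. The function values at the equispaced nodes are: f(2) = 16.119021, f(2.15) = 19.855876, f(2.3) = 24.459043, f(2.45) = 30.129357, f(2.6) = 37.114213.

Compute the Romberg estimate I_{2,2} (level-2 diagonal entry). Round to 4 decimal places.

15.1045

I_{0,0} (trapezoid, 1 panel, h=0.6000): 15.969970
I_{1,0} (trapezoid, 2 panels, h=0.3000): 15.322698
I_{2,0} (trapezoid, 4 panels, h=0.1500): 15.159134
I_{1,1} = 15.322698 + (15.322698 − 15.969970)/3 = 15.106941
I_{2,1} = 15.159134 + (15.159134 − 15.322698)/3 = 15.104613
I_{2,2} = 15.104613 + (15.104613 − 15.106941)/15 = 15.104458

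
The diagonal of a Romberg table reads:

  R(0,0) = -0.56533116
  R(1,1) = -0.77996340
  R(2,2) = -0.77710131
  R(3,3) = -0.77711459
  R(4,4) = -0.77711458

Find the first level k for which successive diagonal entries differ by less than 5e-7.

|R(1,1) − R(0,0)| = 0.21463224 ≥ 5e-7
|R(2,2) − R(1,1)| = 0.00286209 ≥ 5e-7
|R(3,3) − R(2,2)| = 0.00001328 ≥ 5e-7
|R(4,4) − R(3,3)| = 0.00000001 < 5e-7

k = 4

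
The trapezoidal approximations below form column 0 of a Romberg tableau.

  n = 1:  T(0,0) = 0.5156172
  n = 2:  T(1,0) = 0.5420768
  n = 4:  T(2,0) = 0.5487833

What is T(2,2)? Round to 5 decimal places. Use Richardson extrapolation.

T(1,1) = (4·0.5420768 − 0.5156172) / 3 = 0.5508967
T(2,1) = (4·0.5487833 − 0.5420768) / 3 = 0.5510188
T(2,2) = 0.5510188 + (0.5510188 − 0.5508967)/15 = 0.5510269

0.55103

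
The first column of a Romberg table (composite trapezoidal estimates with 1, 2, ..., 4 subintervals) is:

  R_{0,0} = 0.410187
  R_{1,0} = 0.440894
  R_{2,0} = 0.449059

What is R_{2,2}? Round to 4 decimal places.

0.4518

R_{1,1} = (4·0.440894 − 0.410187) / 3 = 0.451130
R_{2,1} = (4·0.449059 − 0.440894) / 3 = 0.451781
R_{2,2} = 0.451781 + (0.451781 − 0.451130)/15 = 0.451824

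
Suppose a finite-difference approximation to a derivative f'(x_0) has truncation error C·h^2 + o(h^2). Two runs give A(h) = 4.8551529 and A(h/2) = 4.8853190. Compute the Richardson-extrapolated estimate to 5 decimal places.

The leading error scales as h^2; refining by a factor of 2 reduces it by 2^2 = 4.
Extrapolated value = (4·A(h/2) − A(h)) / (4 − 1)
= (4·4.8853190 − 4.8551529) / 3
= 14.6861231 / 3 = 4.8953744

4.89537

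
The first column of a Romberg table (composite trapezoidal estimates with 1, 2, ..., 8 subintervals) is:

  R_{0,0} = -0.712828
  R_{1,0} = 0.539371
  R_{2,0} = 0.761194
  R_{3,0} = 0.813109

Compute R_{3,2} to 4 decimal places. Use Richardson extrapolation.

Richardson extrapolation on the trapezoidal column (denominator 4−1=3):
R_{2,1} = (4·0.761194 − 0.539371) / 3 = 0.835135
R_{3,1} = (4·0.813109 − 0.761194) / 3 = 0.830414
R_{3,2} = (16·0.830414 − 0.835135) / 15 = 0.830099

0.8301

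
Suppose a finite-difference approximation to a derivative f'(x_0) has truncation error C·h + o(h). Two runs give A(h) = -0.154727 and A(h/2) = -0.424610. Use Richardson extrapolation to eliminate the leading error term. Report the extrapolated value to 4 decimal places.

The leading error scales as h; refining by a factor of 2 reduces it by 2^1 = 2.
Extrapolated value = (2·A(h/2) − A(h)) / (2 − 1)
= (2·(-0.424610) − (-0.154727)) / 1
= -0.694493 / 1 = -0.694493

-0.6945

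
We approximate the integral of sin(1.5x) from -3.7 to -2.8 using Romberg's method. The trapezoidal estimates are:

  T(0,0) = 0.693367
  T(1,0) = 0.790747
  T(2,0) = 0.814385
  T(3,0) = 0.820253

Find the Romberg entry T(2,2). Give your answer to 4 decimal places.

0.8222

Richardson extrapolation on the trapezoidal column (denominator 4−1=3):
T(1,1) = 0.790747 + (0.790747 − 0.693367)/3 = 0.823207
T(2,1) = (4·0.814385 − 0.790747) / 3 = 0.822264
T(2,2) = (16·0.822264 − 0.823207) / 15 = 0.822201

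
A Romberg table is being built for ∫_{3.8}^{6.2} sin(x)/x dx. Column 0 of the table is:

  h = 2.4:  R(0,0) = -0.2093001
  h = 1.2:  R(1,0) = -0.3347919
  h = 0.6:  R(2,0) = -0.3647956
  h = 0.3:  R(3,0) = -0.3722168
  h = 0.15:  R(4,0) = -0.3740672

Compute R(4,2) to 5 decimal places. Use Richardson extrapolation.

Richardson extrapolation on the trapezoidal column (denominator 4−1=3):
R(3,1) = (4·(-0.3722168) − (-0.3647956)) / 3 = -0.3746905
R(4,1) = (4·(-0.3740672) − (-0.3722168)) / 3 = -0.3746840
R(4,2) = (16·(-0.3746840) − (-0.3746905)) / 15 = -0.3746836

-0.37468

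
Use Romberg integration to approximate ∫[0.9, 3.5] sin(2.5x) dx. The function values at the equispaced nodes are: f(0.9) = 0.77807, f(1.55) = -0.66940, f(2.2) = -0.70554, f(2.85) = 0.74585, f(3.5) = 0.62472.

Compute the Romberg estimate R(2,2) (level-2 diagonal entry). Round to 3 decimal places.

0.110

R(0,0) (trapezoid, 1 panel, h=2.6000): 1.82363
R(1,0) (trapezoid, 2 panels, h=1.3000): -0.00539
R(2,0) (trapezoid, 4 panels, h=0.6500): 0.04700
R(1,1) = -0.00539 + (-0.00539 − 1.82363)/3 = -0.61506
R(2,1) = 0.04700 + (0.04700 − (-0.00539))/3 = 0.06446
R(2,2) = 0.06446 + (0.06446 − (-0.61506))/15 = 0.10976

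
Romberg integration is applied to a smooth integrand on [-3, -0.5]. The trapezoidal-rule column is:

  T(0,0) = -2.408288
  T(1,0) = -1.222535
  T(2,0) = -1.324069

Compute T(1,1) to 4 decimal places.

-0.8273

Richardson extrapolation on the trapezoidal column (denominator 4−1=3):
T(1,1) = (4·(-1.222535) − (-2.408288)) / 3 = -0.827284
(Column j=1 coincides with Simpson's rule on the same nodes.)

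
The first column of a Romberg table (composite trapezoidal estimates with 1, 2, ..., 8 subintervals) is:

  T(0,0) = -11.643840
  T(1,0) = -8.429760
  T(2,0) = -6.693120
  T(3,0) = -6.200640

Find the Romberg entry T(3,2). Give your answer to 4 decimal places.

T(2,1) = -6.693120 + (-6.693120 − (-8.429760))/3 = -6.114240
T(3,1) = (4·(-6.200640) − (-6.693120)) / 3 = -6.036480
T(3,2) = -6.036480 + (-6.036480 − (-6.114240))/15 = -6.031296

-6.0313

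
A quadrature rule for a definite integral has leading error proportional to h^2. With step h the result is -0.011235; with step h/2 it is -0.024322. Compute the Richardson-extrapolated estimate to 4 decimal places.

-0.0287

Extrapolated value = (4·A(h/2) − A(h)) / (4 − 1)
= (4·(-0.024322) − (-0.011235)) / 3
= -0.086053 / 3 = -0.028684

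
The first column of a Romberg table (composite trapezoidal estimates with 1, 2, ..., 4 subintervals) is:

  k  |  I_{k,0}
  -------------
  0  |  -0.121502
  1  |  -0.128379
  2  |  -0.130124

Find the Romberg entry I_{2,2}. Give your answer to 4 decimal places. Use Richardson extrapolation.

Richardson extrapolation on the trapezoidal column (denominator 4−1=3):
I_{1,1} = (4·(-0.128379) − (-0.121502)) / 3 = -0.130671
I_{2,1} = -0.130124 + (-0.130124 − (-0.128379))/3 = -0.130706
I_{2,2} = -0.130706 + (-0.130706 − (-0.130671))/15 = -0.130708
(Column j=1 coincides with Simpson's rule on the same nodes.)

-0.1307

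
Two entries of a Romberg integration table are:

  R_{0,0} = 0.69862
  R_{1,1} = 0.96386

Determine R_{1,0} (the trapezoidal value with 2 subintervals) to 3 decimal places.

From R_{1,1} = (4·R_{1,0} − R_{0,0})/3, solve for R_{1,0}:
4·R_{1,0} = 3·0.96386 + 0.69862 = 3.59020
R_{1,0} = 0.89755

0.898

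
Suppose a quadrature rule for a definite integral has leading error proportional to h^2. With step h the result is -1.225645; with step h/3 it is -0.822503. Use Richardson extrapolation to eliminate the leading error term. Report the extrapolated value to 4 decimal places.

The leading error scales as h^2; refining by a factor of 3 reduces it by 3^2 = 9.
Extrapolated value = (9·A(h/3) − A(h)) / (9 − 1)
= (9·(-0.822503) − (-1.225645)) / 8
= -6.176882 / 8 = -0.772110

-0.7721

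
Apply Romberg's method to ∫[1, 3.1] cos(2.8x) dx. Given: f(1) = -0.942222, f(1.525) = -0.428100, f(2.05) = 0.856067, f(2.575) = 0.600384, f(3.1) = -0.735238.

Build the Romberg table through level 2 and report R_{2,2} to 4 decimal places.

0.0944

R_{0,0} (trapezoid, 1 panel, h=2.1000): -1.761333
R_{1,0} (trapezoid, 2 panels, h=1.0500): 0.018204
R_{2,0} (trapezoid, 4 panels, h=0.5250): 0.099551
R_{1,1} = 0.018204 + (0.018204 − (-1.761333))/3 = 0.611383
R_{2,1} = 0.099551 + (0.099551 − 0.018204)/3 = 0.126667
R_{2,2} = 0.126667 + (0.126667 − 0.611383)/15 = 0.094353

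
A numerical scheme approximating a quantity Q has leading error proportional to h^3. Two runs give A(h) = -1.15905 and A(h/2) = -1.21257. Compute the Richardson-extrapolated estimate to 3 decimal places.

Extrapolated value = (8·A(h/2) − A(h)) / (8 − 1)
= (8·(-1.21257) − (-1.15905)) / 7
= -8.54151 / 7 = -1.22022

-1.220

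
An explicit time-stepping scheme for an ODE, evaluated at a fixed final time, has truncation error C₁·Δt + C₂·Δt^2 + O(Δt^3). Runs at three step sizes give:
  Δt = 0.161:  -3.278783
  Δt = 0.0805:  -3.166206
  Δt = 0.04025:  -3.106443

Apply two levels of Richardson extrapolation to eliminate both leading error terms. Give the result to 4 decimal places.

-3.0444

First eliminate the Δt term (factor 2^1 = 2):
  B₁ = (2·(-3.166206) − (-3.278783))/1 = -3.053629
  B₂ = (2·(-3.106443) − (-3.166206))/1 = -3.046680
Then eliminate the Δt^2 term (factor 2^2 = 4):
  (4·(-3.046680) − (-3.053629))/3 = -3.044364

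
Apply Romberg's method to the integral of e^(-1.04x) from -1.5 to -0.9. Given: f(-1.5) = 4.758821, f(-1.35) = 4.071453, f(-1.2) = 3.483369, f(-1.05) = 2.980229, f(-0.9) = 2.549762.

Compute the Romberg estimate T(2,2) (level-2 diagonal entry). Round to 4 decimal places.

2.1241

T(0,0) (trapezoid, 1 panel, h=0.6000): 2.192575
T(1,0) (trapezoid, 2 panels, h=0.3000): 2.141298
T(2,0) (trapezoid, 4 panels, h=0.1500): 2.128401
T(1,1) = 2.141298 + (2.141298 − 2.192575)/3 = 2.124206
T(2,1) = 2.128401 + (2.128401 − 2.141298)/3 = 2.124102
T(2,2) = 2.124102 + (2.124102 − 2.124206)/15 = 2.124095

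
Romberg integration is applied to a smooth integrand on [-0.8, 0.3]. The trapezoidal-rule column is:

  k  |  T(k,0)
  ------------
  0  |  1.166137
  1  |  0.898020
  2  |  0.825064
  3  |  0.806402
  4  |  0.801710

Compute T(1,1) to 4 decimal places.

Richardson extrapolation on the trapezoidal column (denominator 4−1=3):
T(1,1) = 0.898020 + (0.898020 − 1.166137)/3 = 0.808648

0.8086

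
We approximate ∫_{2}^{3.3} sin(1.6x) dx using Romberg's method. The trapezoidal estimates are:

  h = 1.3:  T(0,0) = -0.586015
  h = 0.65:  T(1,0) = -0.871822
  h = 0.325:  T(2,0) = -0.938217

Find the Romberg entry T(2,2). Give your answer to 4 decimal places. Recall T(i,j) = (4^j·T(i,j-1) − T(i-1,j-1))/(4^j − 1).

Richardson extrapolation on the trapezoidal column (denominator 4−1=3):
T(1,1) = -0.871822 + (-0.871822 − (-0.586015))/3 = -0.967091
T(2,1) = (4·(-0.938217) − (-0.871822)) / 3 = -0.960349
T(2,2) = -0.960349 + (-0.960349 − (-0.967091))/15 = -0.959900

-0.9599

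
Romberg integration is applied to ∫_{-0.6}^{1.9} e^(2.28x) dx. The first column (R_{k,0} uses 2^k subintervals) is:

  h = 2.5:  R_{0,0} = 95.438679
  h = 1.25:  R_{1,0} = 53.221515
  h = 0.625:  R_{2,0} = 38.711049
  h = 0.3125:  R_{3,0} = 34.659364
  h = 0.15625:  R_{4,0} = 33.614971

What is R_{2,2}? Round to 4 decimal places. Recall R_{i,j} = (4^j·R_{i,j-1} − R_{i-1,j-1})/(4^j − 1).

Richardson extrapolation on the trapezoidal column (denominator 4−1=3):
R_{1,1} = 53.221515 + (53.221515 − 95.438679)/3 = 39.149127
R_{2,1} = (4·38.711049 − 53.221515) / 3 = 33.874227
R_{2,2} = 33.874227 + (33.874227 − 39.149127)/15 = 33.522567

33.5226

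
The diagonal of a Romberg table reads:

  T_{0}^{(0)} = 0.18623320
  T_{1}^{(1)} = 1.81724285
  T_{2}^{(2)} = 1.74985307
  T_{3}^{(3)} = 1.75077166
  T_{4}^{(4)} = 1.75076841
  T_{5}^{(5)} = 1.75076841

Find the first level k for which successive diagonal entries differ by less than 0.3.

|T_{1}^{(1)} − T_{0}^{(0)}| = 1.63100965 ≥ 0.3
|T_{2}^{(2)} − T_{1}^{(1)}| = 0.06738978 < 0.3

k = 2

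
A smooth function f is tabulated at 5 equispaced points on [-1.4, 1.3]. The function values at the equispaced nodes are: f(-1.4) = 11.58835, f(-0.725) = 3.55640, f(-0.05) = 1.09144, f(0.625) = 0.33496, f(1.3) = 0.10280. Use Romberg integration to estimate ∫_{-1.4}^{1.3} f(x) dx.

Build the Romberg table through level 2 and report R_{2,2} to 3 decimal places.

R_{0,0} (trapezoid, 1 panel, h=2.7000): 15.78305
R_{1,0} (trapezoid, 2 panels, h=1.3500): 9.36497
R_{2,0} (trapezoid, 4 panels, h=0.6750): 7.30915
R_{1,1} = 9.36497 + (9.36497 − 15.78305)/3 = 7.22561
R_{2,1} = 7.30915 + (7.30915 − 9.36497)/3 = 6.62388
R_{2,2} = 6.62388 + (6.62388 − 7.22561)/15 = 6.58376

6.584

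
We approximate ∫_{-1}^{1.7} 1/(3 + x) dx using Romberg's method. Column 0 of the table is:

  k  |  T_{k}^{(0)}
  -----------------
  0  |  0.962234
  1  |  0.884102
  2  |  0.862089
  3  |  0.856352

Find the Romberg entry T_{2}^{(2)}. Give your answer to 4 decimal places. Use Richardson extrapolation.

T_{1}^{(1)} = 0.884102 + (0.884102 − 0.962234)/3 = 0.858058
T_{2}^{(1)} = (4·0.862089 − 0.884102) / 3 = 0.854751
T_{2}^{(2)} = (16·0.854751 − 0.858058) / 15 = 0.854531

0.8545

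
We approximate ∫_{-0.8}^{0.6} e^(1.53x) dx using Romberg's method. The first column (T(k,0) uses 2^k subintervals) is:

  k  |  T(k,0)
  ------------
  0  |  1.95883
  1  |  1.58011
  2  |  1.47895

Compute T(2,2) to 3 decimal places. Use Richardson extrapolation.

Richardson extrapolation on the trapezoidal column (denominator 4−1=3):
T(1,1) = (4·1.58011 − 1.95883) / 3 = 1.45387
T(2,1) = 1.47895 + (1.47895 − 1.58011)/3 = 1.44523
T(2,2) = 1.44523 + (1.44523 − 1.45387)/15 = 1.44465

1.445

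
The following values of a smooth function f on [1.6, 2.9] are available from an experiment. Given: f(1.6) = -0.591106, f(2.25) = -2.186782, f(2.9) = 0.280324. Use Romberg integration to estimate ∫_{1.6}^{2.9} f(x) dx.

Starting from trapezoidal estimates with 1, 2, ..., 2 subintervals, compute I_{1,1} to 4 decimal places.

-1.9625

I_{0,0} (trapezoid, 1 panel, h=1.3000): -0.202008
I_{1,0} (trapezoid, 2 panels, h=0.6500): -1.522412
I_{1,1} = -1.522412 + (-1.522412 − (-0.202008))/3 = -1.962547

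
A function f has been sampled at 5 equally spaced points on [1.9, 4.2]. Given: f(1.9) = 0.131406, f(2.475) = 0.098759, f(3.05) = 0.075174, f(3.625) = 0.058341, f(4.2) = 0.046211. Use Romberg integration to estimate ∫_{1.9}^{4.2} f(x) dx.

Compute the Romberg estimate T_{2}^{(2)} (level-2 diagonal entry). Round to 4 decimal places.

T_{0}^{(0)} (trapezoid, 1 panel, h=2.3000): 0.204260
T_{1}^{(0)} (trapezoid, 2 panels, h=1.1500): 0.188580
T_{2}^{(0)} (trapezoid, 4 panels, h=0.5750): 0.184622
T_{1}^{(1)} = 0.188580 + (0.188580 − 0.204260)/3 = 0.183353
T_{2}^{(1)} = 0.184622 + (0.184622 − 0.188580)/3 = 0.183303
T_{2}^{(2)} = 0.183303 + (0.183303 − 0.183353)/15 = 0.183300

0.1833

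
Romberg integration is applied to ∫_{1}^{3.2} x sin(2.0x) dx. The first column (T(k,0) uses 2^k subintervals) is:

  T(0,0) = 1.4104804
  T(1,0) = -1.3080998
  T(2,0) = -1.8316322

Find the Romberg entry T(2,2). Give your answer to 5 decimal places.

-1.99227

T(1,1) = (4·(-1.3080998) − 1.4104804) / 3 = -2.2142932
T(2,1) = -1.8316322 + (-1.8316322 − (-1.3080998))/3 = -2.0061430
T(2,2) = -2.0061430 + (-2.0061430 − (-2.2142932))/15 = -1.9922663
(Column j=1 coincides with Simpson's rule on the same nodes.)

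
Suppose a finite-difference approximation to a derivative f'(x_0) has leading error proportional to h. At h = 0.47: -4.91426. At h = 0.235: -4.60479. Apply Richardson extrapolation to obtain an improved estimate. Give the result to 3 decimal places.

The leading error scales as h; refining by a factor of 2 reduces it by 2^1 = 2.
Extrapolated value = (2·A(h/2) − A(h)) / (2 − 1)
= (2·(-4.60479) − (-4.91426)) / 1
= -4.29532 / 1 = -4.29532

-4.295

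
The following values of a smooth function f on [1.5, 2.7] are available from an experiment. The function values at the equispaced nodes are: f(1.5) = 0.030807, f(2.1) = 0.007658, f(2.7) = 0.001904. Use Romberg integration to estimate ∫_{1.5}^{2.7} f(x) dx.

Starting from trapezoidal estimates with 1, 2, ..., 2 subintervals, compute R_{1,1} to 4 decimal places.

0.0127

R_{0,0} (trapezoid, 1 panel, h=1.2000): 0.019627
R_{1,0} (trapezoid, 2 panels, h=0.6000): 0.014408
R_{1,1} = 0.014408 + (0.014408 − 0.019627)/3 = 0.012668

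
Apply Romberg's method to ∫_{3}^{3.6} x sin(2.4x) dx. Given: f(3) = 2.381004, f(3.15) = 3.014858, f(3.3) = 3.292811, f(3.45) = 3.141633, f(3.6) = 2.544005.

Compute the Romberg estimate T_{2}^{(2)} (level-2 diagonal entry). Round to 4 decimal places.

1.8066

T_{0}^{(0)} (trapezoid, 1 panel, h=0.6000): 1.477503
T_{1}^{(0)} (trapezoid, 2 panels, h=0.3000): 1.726595
T_{2}^{(0)} (trapezoid, 4 panels, h=0.1500): 1.786771
T_{1}^{(1)} = 1.726595 + (1.726595 − 1.477503)/3 = 1.809626
T_{2}^{(1)} = 1.786771 + (1.786771 − 1.726595)/3 = 1.806830
T_{2}^{(2)} = 1.806830 + (1.806830 − 1.809626)/15 = 1.806644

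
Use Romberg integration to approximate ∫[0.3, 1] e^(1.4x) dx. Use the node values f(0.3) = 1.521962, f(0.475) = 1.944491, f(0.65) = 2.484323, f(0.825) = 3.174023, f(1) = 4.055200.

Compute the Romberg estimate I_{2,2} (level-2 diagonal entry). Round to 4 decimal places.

I_{0,0} (trapezoid, 1 panel, h=0.7000): 1.952007
I_{1,0} (trapezoid, 2 panels, h=0.3500): 1.845516
I_{2,0} (trapezoid, 4 panels, h=0.1750): 1.818498
I_{1,1} = 1.845516 + (1.845516 − 1.952007)/3 = 1.810019
I_{2,1} = 1.818498 + (1.818498 − 1.845516)/3 = 1.809492
I_{2,2} = 1.809492 + (1.809492 − 1.810019)/15 = 1.809457

1.8095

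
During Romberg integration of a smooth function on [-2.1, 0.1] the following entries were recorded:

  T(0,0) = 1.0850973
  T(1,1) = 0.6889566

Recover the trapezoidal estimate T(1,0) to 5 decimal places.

From T(1,1) = (4·T(1,0) − T(0,0))/3, solve for T(1,0):
4·T(1,0) = 3·0.6889566 + 1.0850973 = 3.1519671
T(1,0) = 0.7879918

0.78799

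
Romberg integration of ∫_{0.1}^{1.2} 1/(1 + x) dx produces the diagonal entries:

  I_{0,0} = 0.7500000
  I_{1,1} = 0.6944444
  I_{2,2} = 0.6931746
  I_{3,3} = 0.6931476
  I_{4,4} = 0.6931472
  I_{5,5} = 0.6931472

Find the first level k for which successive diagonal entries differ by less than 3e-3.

k = 2

|I_{1,1} − I_{0,0}| = 0.0555556 ≥ 3e-3
|I_{2,2} − I_{1,1}| = 0.0012698 < 3e-3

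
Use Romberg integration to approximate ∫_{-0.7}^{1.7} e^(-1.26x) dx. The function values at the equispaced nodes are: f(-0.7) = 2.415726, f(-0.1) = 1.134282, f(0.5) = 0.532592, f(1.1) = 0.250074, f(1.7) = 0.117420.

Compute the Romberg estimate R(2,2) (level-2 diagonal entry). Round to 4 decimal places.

1.8246

R(0,0) (trapezoid, 1 panel, h=2.4000): 3.039775
R(1,0) (trapezoid, 2 panels, h=1.2000): 2.158998
R(2,0) (trapezoid, 4 panels, h=0.6000): 1.910113
R(1,1) = 2.158998 + (2.158998 − 3.039775)/3 = 1.865406
R(2,1) = 1.910113 + (1.910113 − 2.158998)/3 = 1.827151
R(2,2) = 1.827151 + (1.827151 − 1.865406)/15 = 1.824601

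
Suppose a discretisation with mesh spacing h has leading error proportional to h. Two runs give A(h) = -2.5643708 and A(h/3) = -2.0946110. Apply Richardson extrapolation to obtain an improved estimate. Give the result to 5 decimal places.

-1.85973

Extrapolated value = (3·A(h/3) − A(h)) / (3 − 1)
= (3·(-2.0946110) − (-2.5643708)) / 2
= -3.7194622 / 2 = -1.8597311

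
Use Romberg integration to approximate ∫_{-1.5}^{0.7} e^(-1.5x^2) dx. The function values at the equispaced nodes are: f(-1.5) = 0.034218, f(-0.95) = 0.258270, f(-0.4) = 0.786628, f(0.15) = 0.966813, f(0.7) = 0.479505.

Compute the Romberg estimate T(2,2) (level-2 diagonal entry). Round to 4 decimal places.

1.2769

T(0,0) (trapezoid, 1 panel, h=2.2000): 0.565095
T(1,0) (trapezoid, 2 panels, h=1.1000): 1.147838
T(2,0) (trapezoid, 4 panels, h=0.5500): 1.247715
T(1,1) = 1.147838 + (1.147838 − 0.565095)/3 = 1.342086
T(2,1) = 1.247715 + (1.247715 − 1.147838)/3 = 1.281007
T(2,2) = 1.281007 + (1.281007 − 1.342086)/15 = 1.276935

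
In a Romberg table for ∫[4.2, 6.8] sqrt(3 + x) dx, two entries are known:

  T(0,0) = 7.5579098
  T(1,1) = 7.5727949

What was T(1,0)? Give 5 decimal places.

From T(1,1) = (4·T(1,0) − T(0,0))/3, solve for T(1,0):
4·T(1,0) = 3·7.5727949 + 7.5579098 = 30.2762945
T(1,0) = 7.5690736

7.56907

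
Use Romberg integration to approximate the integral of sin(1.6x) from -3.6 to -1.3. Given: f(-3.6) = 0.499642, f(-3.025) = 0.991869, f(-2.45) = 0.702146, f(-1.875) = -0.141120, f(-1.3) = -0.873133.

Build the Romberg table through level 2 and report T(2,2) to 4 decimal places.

0.8442

T(0,0) (trapezoid, 1 panel, h=2.3000): -0.429515
T(1,0) (trapezoid, 2 panels, h=1.1500): 0.592711
T(2,0) (trapezoid, 4 panels, h=0.5750): 0.785536
T(1,1) = 0.592711 + (0.592711 − (-0.429515))/3 = 0.933453
T(2,1) = 0.785536 + (0.785536 − 0.592711)/3 = 0.849811
T(2,2) = 0.849811 + (0.849811 − 0.933453)/15 = 0.844235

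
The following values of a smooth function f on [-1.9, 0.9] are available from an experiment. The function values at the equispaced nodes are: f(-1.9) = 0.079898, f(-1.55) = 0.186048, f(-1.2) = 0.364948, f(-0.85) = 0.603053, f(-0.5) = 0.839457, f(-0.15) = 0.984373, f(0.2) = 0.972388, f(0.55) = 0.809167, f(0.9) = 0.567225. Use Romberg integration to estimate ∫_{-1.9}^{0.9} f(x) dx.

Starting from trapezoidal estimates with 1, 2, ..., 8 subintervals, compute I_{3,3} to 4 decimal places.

I_{0,0} (trapezoid, 1 panel, h=2.8000): 0.905972
I_{1,0} (trapezoid, 2 panels, h=1.4000): 1.628226
I_{2,0} (trapezoid, 4 panels, h=0.7000): 1.750248
I_{3,0} (trapezoid, 8 panels, h=0.3500): 1.779048
I_{1,1} = 1.628226 + (1.628226 − 0.905972)/3 = 1.868977
I_{2,1} = 1.750248 + (1.750248 − 1.628226)/3 = 1.790922
I_{3,1} = 1.779048 + (1.779048 − 1.750248)/3 = 1.788648
I_{2,2} = 1.790922 + (1.790922 − 1.868977)/15 = 1.785718
I_{3,2} = 1.788648 + (1.788648 − 1.790922)/15 = 1.788496
I_{3,3} = 1.788496 + (1.788496 − 1.785718)/63 = 1.788540

1.7885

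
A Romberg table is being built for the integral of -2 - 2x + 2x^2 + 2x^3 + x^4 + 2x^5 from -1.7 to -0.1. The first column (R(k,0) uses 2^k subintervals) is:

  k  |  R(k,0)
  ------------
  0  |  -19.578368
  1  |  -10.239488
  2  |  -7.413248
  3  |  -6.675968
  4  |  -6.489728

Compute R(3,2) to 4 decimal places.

Richardson extrapolation on the trapezoidal column (denominator 4−1=3):
R(2,1) = (4·(-7.413248) − (-10.239488)) / 3 = -6.471168
R(3,1) = -6.675968 + (-6.675968 − (-7.413248))/3 = -6.430208
R(3,2) = (16·(-6.430208) − (-6.471168)) / 15 = -6.427477

-6.4275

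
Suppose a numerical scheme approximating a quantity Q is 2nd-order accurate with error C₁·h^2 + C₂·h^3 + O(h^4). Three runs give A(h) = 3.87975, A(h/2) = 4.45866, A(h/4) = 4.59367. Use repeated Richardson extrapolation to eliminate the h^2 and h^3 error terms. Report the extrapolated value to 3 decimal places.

First eliminate the h^2 term (factor 2^2 = 4):
  B₁ = (4·4.45866 − 3.87975)/3 = 4.65163
  B₂ = (4·4.59367 − 4.45866)/3 = 4.63867
Then eliminate the h^3 term (factor 2^3 = 8):
  (8·4.63867 − 4.65163)/7 = 4.63682

4.637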